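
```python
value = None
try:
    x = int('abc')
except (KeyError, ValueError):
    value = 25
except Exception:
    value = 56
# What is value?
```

Step-by-step execution trace:
1. `x = int('abc')` raises ValueError.
2. `except (KeyError, ValueError)` matches (ValueError is in the tuple) → value = 25.
3. `except Exception` is not reached.
Result: 25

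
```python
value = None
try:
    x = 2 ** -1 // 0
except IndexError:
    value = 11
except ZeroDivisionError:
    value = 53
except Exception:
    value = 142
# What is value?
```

Step-by-step execution trace:
1. `x = 2 ** -1 // 0` raises ZeroDivisionError.
2. `except IndexError` does not match ZeroDivisionError; skipped.
3. `except ZeroDivisionError` matches → value = 53.
4. Remaining except clauses are skipped.
Result: 53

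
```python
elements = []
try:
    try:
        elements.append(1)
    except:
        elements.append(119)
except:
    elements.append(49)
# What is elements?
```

Step-by-step execution trace:
1. Inner try: `elements.append(1)` → elements = [1]. No exception raised.
2. Inner `except` is skipped.
3. Inner try completes normally; outer `except` is skipped.
Result: [1]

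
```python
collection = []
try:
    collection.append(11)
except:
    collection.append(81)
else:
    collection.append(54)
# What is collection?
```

Step-by-step execution trace:
1. try: `collection.append(11)` → collection = [11]. No exception raised.
2. `except` is skipped.
3. `else` runs (try completed without exception): `collection.append(54)` → collection = [11, 54].
Result: [11, 54]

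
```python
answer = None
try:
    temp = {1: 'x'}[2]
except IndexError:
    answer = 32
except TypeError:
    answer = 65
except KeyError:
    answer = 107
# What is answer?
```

Step-by-step execution trace:
1. `temp = {1: 'x'}[2]` raises KeyError.
2. `except IndexError` does not match KeyError; skipped.
3. `except TypeError` does not match KeyError; skipped.
4. `except KeyError` matches → answer = 107.
Result: 107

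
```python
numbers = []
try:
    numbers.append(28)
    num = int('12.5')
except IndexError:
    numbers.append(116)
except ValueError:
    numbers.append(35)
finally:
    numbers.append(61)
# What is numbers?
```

Step-by-step execution trace:
1. try: `numbers.append(28)` → numbers = [28].
2. `num = int('12.5')` raises ValueError.
3. `except IndexError` does not match ValueError; skipped.
4. `except ValueError` matches → `numbers.append(35)` → numbers = [28, 35].
5. finally always runs: `numbers.append(61)` → numbers = [28, 35, 61].
Result: [28, 35, 61]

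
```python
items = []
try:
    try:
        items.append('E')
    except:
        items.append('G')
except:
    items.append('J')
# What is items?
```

Step-by-step execution trace:
1. Inner try: `items.append('E')` → items = ['E']. No exception raised.
2. Inner `except` is skipped.
3. Inner try completes normally; outer `except` is skipped.
Result: ['E']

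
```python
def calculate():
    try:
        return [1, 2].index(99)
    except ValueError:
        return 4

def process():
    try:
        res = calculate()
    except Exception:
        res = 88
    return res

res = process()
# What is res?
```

Step-by-step execution trace:
1. `process()` calls `calculate()`.
2. In calculate: `[1, 2].index(99)` raises ValueError; `except ValueError` catches it → returns 4.
3. In process: `res = calculate()` → res = 4. No exception reaches process.
4. `except Exception` is skipped; process returns 4.
5. res = 4.
Result: 4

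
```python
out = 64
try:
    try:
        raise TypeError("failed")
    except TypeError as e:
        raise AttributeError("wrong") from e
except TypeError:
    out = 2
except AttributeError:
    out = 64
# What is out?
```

Step-by-step execution trace:
1. Inner try raises TypeError; inner `except TypeError as e` catches it.
2. `raise AttributeError(...) from e` raises AttributeError (TypeError is attached as __cause__, but only AttributeError is active).
3. Outer `except TypeError` does not match AttributeError; skipped.
4. Outer `except AttributeError` matches → out = 64.
Result: 64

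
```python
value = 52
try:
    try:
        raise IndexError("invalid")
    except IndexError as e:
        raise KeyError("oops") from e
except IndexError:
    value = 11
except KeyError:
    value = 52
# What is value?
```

Step-by-step execution trace:
1. Inner try raises IndexError; inner `except IndexError as e` catches it.
2. `raise KeyError(...) from e` raises KeyError (IndexError is attached as __cause__, but only KeyError is active).
3. Outer `except IndexError` does not match KeyError; skipped.
4. Outer `except KeyError` matches → value = 52.
Result: 52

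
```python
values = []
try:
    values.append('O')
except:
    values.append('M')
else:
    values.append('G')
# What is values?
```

Step-by-step execution trace:
1. try: `values.append('O')` → values = ['O']. No exception raised.
2. `except` is skipped.
3. `else` runs (try completed without exception): `values.append('G')` → values = ['O', 'G'].
Result: ['O', 'G']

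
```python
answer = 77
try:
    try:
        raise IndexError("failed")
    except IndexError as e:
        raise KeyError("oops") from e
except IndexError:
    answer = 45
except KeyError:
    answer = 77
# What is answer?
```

Step-by-step execution trace:
1. Inner try raises IndexError; inner `except IndexError as e` catches it.
2. `raise KeyError(...) from e` raises KeyError (IndexError is attached as __cause__, but only KeyError is active).
3. Outer `except IndexError` does not match KeyError; skipped.
4. Outer `except KeyError` matches → answer = 77.
Result: 77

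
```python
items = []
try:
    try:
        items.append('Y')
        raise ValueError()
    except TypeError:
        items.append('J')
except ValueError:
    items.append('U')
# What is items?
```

Step-by-step execution trace:
1. Inner try: `items.append('Y')` → items = ['Y'].
2. `raise ValueError()` raises ValueError.
3. Inner `except TypeError` does not match ValueError; exception propagates to outer try.
4. Outer `except ValueError` matches → `items.append('U')` → items = ['Y', 'U'].
Result: ['Y', 'U']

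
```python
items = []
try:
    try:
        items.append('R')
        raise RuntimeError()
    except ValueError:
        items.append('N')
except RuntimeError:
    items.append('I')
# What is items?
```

Step-by-step execution trace:
1. Inner try: `items.append('R')` → items = ['R'].
2. `raise RuntimeError()` raises RuntimeError.
3. Inner `except ValueError` does not match RuntimeError; exception propagates to outer try.
4. Outer `except RuntimeError` matches → `items.append('I')` → items = ['R', 'I'].
Result: ['R', 'I']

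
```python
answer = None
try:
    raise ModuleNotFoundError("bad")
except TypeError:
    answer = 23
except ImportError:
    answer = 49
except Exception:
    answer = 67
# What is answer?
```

Step-by-step execution trace:
1. `raise ModuleNotFoundError(...)` raises ModuleNotFoundError.
2. `except TypeError` does not match (ModuleNotFoundError is not a subclass of TypeError); skipped.
3. `except ImportError` matches (ModuleNotFoundError is a subclass of ImportError) → answer = 49.
4. `except Exception` is not reached.
Result: 49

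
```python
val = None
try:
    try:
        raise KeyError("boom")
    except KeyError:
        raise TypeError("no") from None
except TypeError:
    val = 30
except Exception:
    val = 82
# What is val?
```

Step-by-step execution trace:
1. Inner try raises KeyError; inner `except KeyError` catches it.
2. `raise TypeError(...) from None` raises TypeError (from None suppresses __context__, but the active exception is still TypeError).
3. Outer `except TypeError` matches → val = 30.
4. `except Exception` is not reached.
Result: 30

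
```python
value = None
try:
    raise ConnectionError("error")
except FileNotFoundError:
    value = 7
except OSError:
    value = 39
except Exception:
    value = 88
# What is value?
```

Step-by-step execution trace:
1. `raise ConnectionError(...)` raises ConnectionError.
2. `except FileNotFoundError` does not match (ConnectionError is not a subclass of FileNotFoundError); skipped.
3. `except OSError` matches (ConnectionError is a subclass of OSError) → value = 39.
4. `except Exception` is not reached.
Result: 39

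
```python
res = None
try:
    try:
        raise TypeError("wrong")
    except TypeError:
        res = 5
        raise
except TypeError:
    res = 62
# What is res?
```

Step-by-step execution trace:
1. Inner try: `raise TypeError("wrong")` raises TypeError.
2. Inner `except TypeError` matches → res = 5.
3. bare `raise` re-raises the same TypeError.
4. Outer `except TypeError` matches → res = 62.
Result: 62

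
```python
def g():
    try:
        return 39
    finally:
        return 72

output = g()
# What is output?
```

Step-by-step execution trace:
1. `g()` enters try: `return 39` sets pending return value 39.
2. Before returning, `finally: return 72` runs and overrides the pending return.
3. g() returns 72 → output = 72.
Result: 72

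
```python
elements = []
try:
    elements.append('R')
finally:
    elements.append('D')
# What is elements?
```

Step-by-step execution trace:
1. try: `elements.append('R')` → elements = ['R'].
2. The try body completes without raising.
3. finally always runs: `elements.append('D')` → elements = ['R', 'D'].
Result: ['R', 'D']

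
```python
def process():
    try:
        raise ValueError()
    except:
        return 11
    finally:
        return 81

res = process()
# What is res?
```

Step-by-step execution trace:
1. `process()` enters try: `raise ValueError()` raises ValueError.
2. bare `except` matches → `return 11` sets pending return value 11.
3. Before returning, `finally: return 81` runs and overrides the pending return.
4. process() returns 81 → res = 81.
Result: 81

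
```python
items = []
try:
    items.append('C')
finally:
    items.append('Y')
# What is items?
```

Step-by-step execution trace:
1. try: `items.append('C')` → items = ['C'].
2. The try body completes without raising.
3. finally always runs: `items.append('Y')` → items = ['C', 'Y'].
Result: ['C', 'Y']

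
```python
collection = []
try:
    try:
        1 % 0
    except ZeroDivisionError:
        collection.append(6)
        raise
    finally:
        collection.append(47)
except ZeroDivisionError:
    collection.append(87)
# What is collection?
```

Step-by-step execution trace:
1. Inner try: `1 % 0` raises ZeroDivisionError.
2. Inner `except ZeroDivisionError` matches → `collection.append(6)` → collection = [6].
3. bare `raise` re-raises ZeroDivisionError.
4. Inner `finally` runs during unwinding: `collection.append(47)` → collection = [6, 47].
5. Outer `except ZeroDivisionError` matches → `collection.append(87)` → collection = [6, 47, 87].
Result: [6, 47, 87]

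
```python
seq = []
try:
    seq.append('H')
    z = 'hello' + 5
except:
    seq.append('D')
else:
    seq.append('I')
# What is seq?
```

Step-by-step execution trace:
1. try: `seq.append('H')` → seq = ['H'].
2. `z = 'hello' + 5` raises TypeError.
3. bare `except` matches → `seq.append('D')` → seq = ['H', 'D'].
4. `else` is skipped (an exception was raised).
Result: ['H', 'D']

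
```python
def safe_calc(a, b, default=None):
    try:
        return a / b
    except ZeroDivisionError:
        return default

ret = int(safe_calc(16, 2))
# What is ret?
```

Step-by-step execution trace:
1. `safe_calc(16, 2)` enters try: `return 16 / 2` → returns 8.0. No exception raised.
2. `except ZeroDivisionError` is skipped.
3. `int(8.0)` → 8 → ret = 8.
Result: 8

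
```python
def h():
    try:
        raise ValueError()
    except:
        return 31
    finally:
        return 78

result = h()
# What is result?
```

Step-by-step execution trace:
1. `h()` enters try: `raise ValueError()` raises ValueError.
2. bare `except` matches → `return 31` sets pending return value 31.
3. Before returning, `finally: return 78` runs and overrides the pending return.
4. h() returns 78 → result = 78.
Result: 78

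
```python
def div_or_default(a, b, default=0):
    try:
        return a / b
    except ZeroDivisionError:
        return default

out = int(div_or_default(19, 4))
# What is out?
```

Step-by-step execution trace:
1. `div_or_default(19, 4)` enters try: `return 19 / 4` → returns 4.75. No exception raised.
2. `except ZeroDivisionError` is skipped.
3. `int(4.75)` → 4 → out = 4.
Result: 4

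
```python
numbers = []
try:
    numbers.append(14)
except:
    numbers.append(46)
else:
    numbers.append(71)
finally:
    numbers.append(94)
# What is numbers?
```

Step-by-step execution trace:
1. try: `numbers.append(14)` → numbers = [14]. No exception raised.
2. `except` is skipped.
3. `else` runs: `numbers.append(71)` → numbers = [14, 71].
4. `finally` always runs: `numbers.append(94)` → numbers = [14, 71, 94].
Result: [14, 71, 94]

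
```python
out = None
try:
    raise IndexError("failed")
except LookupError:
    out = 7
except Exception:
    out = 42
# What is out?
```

Step-by-step execution trace:
1. `raise IndexError(...)` raises IndexError.
2. `except LookupError` matches (IndexError is a subclass of LookupError) → out = 7.
3. `except Exception` is not reached.
Result: 7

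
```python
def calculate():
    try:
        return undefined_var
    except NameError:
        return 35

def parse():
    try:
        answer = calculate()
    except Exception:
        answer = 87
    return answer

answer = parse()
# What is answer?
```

Step-by-step execution trace:
1. `parse()` calls `calculate()`.
2. In calculate: `undefined_var` raises NameError; `except NameError` catches it → returns 35.
3. In parse: `answer = calculate()` → answer = 35. No exception reaches parse.
4. `except Exception` is skipped; parse returns 35.
5. answer = 35.
Result: 35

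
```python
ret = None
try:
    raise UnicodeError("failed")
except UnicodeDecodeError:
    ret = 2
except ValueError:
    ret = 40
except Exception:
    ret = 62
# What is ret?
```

Step-by-step execution trace:
1. `raise UnicodeError(...)` raises UnicodeError.
2. `except UnicodeDecodeError` does not match (UnicodeError is not a subclass of UnicodeDecodeError); skipped.
3. `except ValueError` matches (UnicodeError is a subclass of ValueError) → ret = 40.
4. `except Exception` is not reached.
Result: 40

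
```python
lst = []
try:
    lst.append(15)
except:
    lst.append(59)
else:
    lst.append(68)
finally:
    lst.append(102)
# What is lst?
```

Step-by-step execution trace:
1. try: `lst.append(15)` → lst = [15]. No exception raised.
2. `except` is skipped.
3. `else` runs: `lst.append(68)` → lst = [15, 68].
4. `finally` always runs: `lst.append(102)` → lst = [15, 68, 102].
Result: [15, 68, 102]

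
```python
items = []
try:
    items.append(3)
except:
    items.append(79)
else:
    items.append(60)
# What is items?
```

Step-by-step execution trace:
1. try: `items.append(3)` → items = [3]. No exception raised.
2. `except` is skipped.
3. `else` runs (try completed without exception): `items.append(60)` → items = [3, 60].
Result: [3, 60]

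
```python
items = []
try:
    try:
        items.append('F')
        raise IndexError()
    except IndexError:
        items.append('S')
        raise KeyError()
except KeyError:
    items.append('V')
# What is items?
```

Step-by-step execution trace:
1. Inner try: `items.append('F')` → items = ['F'].
2. `raise IndexError()` raises IndexError.
3. Inner `except IndexError` matches → `items.append('S')` → items = ['F', 'S'].
4. `raise KeyError()` raises KeyError; propagates to outer try.
5. Outer `except KeyError` matches → `items.append('V')` → items = ['F', 'S', 'V'].
Result: ['F', 'S', 'V']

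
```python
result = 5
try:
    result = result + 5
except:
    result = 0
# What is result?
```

Step-by-step execution trace:
1. result starts at 5.
2. try: `result = result + 5` → result = 10. No exception raised.
3. `except` is skipped.
Result: 10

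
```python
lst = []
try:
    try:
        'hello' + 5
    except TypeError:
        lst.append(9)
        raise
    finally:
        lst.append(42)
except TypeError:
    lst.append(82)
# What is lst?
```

Step-by-step execution trace:
1. Inner try: `'hello' + 5` raises TypeError.
2. Inner `except TypeError` matches → `lst.append(9)` → lst = [9].
3. bare `raise` re-raises TypeError.
4. Inner `finally` runs during unwinding: `lst.append(42)` → lst = [9, 42].
5. Outer `except TypeError` matches → `lst.append(82)` → lst = [9, 42, 82].
Result: [9, 42, 82]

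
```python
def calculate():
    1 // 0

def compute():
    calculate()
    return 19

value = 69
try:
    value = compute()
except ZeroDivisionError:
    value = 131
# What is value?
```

Step-by-step execution trace:
1. value starts at 69.
2. try: `compute()` calls `calculate()`.
3. `calculate()` evaluates `1 // 0`, which raises ZeroDivisionError; it propagates through compute (uncaught).
4. `return 19` in compute is not reached; the assignment to value does not complete.
5. `except ZeroDivisionError` matches → value = 131.
Result: 131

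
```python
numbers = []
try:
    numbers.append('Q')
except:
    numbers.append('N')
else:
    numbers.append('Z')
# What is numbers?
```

Step-by-step execution trace:
1. try: `numbers.append('Q')` → numbers = ['Q']. No exception raised.
2. `except` is skipped.
3. `else` runs (try completed without exception): `numbers.append('Z')` → numbers = ['Q', 'Z'].
Result: ['Q', 'Z']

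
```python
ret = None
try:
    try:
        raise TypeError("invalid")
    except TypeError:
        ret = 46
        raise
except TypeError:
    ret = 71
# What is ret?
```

Step-by-step execution trace:
1. Inner try: `raise TypeError("invalid")` raises TypeError.
2. Inner `except TypeError` matches → ret = 46.
3. bare `raise` re-raises the same TypeError.
4. Outer `except TypeError` matches → ret = 71.
Result: 71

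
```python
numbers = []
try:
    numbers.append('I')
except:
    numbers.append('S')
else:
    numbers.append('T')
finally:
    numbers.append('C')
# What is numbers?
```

Step-by-step execution trace:
1. try: `numbers.append('I')` → numbers = ['I']. No exception raised.
2. `except` is skipped.
3. `else` runs: `numbers.append('T')` → numbers = ['I', 'T'].
4. `finally` always runs: `numbers.append('C')` → numbers = ['I', 'T', 'C'].
Result: ['I', 'T', 'C']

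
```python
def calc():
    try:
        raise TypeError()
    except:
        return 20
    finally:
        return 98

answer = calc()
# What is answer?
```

Step-by-step execution trace:
1. `calc()` enters try: `raise TypeError()` raises TypeError.
2. bare `except` matches → `return 20` sets pending return value 20.
3. Before returning, `finally: return 98` runs and overrides the pending return.
4. calc() returns 98 → answer = 98.
Result: 98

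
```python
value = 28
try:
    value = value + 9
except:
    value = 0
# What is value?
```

Step-by-step execution trace:
1. value starts at 28.
2. try: `value = value + 9` → value = 37. No exception raised.
3. `except` is skipped.
Result: 37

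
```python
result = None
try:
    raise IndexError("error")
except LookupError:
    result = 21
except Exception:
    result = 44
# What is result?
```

Step-by-step execution trace:
1. `raise IndexError(...)` raises IndexError.
2. `except LookupError` matches (IndexError is a subclass of LookupError) → result = 21.
3. `except Exception` is not reached.
Result: 21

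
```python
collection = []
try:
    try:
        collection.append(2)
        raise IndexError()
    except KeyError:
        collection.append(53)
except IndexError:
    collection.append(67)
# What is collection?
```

Step-by-step execution trace:
1. Inner try: `collection.append(2)` → collection = [2].
2. `raise IndexError()` raises IndexError.
3. Inner `except KeyError` does not match IndexError; exception propagates to outer try.
4. Outer `except IndexError` matches → `collection.append(67)` → collection = [2, 67].
Result: [2, 67]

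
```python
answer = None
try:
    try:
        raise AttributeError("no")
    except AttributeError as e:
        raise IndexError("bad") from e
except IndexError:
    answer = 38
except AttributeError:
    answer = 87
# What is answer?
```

Step-by-step execution trace:
1. Inner try raises AttributeError; inner `except AttributeError as e` catches it.
2. `raise IndexError(...) from e` raises IndexError (AttributeError is attached as __cause__, but only IndexError is active).
3. Outer `except IndexError` matches → answer = 38.
4. `except AttributeError` is not reached.
Result: 38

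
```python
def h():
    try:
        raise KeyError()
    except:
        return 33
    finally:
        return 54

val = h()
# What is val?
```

Step-by-step execution trace:
1. `h()` enters try: `raise KeyError()` raises KeyError.
2. bare `except` matches → `return 33` sets pending return value 33.
3. Before returning, `finally: return 54` runs and overrides the pending return.
4. h() returns 54 → val = 54.
Result: 54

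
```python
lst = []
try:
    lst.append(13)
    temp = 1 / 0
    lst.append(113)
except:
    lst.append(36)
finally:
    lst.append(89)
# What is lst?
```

Step-by-step execution trace:
1. try: `lst.append(13)` → lst = [13].
2. `temp = 1 / 0` raises ZeroDivisionError; `lst.append(113)` is not reached.
3. bare `except` matches → `lst.append(36)` → lst = [13, 36].
4. finally always runs: `lst.append(89)` → lst = [13, 36, 89].
Result: [13, 36, 89]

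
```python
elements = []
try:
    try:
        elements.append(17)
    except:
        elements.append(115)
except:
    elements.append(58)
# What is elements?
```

Step-by-step execution trace:
1. Inner try: `elements.append(17)` → elements = [17]. No exception raised.
2. Inner `except` is skipped.
3. Inner try completes normally; outer `except` is skipped.
Result: [17]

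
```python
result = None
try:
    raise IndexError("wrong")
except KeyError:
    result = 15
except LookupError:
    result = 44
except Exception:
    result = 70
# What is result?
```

Step-by-step execution trace:
1. `raise IndexError(...)` raises IndexError.
2. `except KeyError` does not match (IndexError is not a subclass of KeyError); skipped.
3. `except LookupError` matches (IndexError is a subclass of LookupError) → result = 44.
4. `except Exception` is not reached.
Result: 44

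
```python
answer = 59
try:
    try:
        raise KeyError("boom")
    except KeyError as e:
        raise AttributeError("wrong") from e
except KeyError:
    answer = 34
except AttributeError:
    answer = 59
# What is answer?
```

Step-by-step execution trace:
1. Inner try raises KeyError; inner `except KeyError as e` catches it.
2. `raise AttributeError(...) from e` raises AttributeError (KeyError is attached as __cause__, but only AttributeError is active).
3. Outer `except KeyError` does not match AttributeError; skipped.
4. Outer `except AttributeError` matches → answer = 59.
Result: 59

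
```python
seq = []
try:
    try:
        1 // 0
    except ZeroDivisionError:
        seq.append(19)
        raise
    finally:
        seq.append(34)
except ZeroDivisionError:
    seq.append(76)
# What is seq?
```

Step-by-step execution trace:
1. Inner try: `1 // 0` raises ZeroDivisionError.
2. Inner `except ZeroDivisionError` matches → `seq.append(19)` → seq = [19].
3. bare `raise` re-raises ZeroDivisionError.
4. Inner `finally` runs during unwinding: `seq.append(34)` → seq = [19, 34].
5. Outer `except ZeroDivisionError` matches → `seq.append(76)` → seq = [19, 34, 76].
Result: [19, 34, 76]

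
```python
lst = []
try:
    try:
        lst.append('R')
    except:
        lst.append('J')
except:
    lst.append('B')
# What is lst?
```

Step-by-step execution trace:
1. Inner try: `lst.append('R')` → lst = ['R']. No exception raised.
2. Inner `except` is skipped.
3. Inner try completes normally; outer `except` is skipped.
Result: ['R']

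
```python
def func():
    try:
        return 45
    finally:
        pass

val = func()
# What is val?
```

Step-by-step execution trace:
1. `func()` enters try: `return 45` sets pending return value 45.
2. Before returning, `finally: pass` runs (no effect).
3. func() returns 45 → val = 45.
Result: 45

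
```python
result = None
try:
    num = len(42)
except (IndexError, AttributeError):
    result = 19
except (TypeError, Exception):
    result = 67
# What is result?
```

Step-by-step execution trace:
1. `num = len(42)` raises TypeError.
2. `except (IndexError, AttributeError)` does not match TypeError; skipped.
3. `except (TypeError, Exception)` matches (TypeError is in the tuple) → result = 67.
Result: 67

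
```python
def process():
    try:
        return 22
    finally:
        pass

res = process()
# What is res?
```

Step-by-step execution trace:
1. `process()` enters try: `return 22` sets pending return value 22.
2. Before returning, `finally: pass` runs (no effect).
3. process() returns 22 → res = 22.
Result: 22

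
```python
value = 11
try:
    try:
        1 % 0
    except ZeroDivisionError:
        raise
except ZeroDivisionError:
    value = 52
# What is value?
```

Step-by-step execution trace:
1. Inner try: `1 % 0` raises ZeroDivisionError.
2. Inner `except ZeroDivisionError` matches; bare `raise` re-raises the same ZeroDivisionError.
3. Outer `except ZeroDivisionError` matches → value = 52.
Result: 52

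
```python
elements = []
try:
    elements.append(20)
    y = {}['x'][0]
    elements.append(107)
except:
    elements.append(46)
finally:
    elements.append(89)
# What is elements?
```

Step-by-step execution trace:
1. try: `elements.append(20)` → elements = [20].
2. `y = {}['x'][0]` raises KeyError; `elements.append(107)` is not reached.
3. bare `except` matches → `elements.append(46)` → elements = [20, 46].
4. finally always runs: `elements.append(89)` → elements = [20, 46, 89].
Result: [20, 46, 89]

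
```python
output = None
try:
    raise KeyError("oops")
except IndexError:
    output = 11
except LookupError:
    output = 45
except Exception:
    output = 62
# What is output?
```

Step-by-step execution trace:
1. `raise KeyError(...)` raises KeyError.
2. `except IndexError` does not match (KeyError is not a subclass of IndexError); skipped.
3. `except LookupError` matches (KeyError is a subclass of LookupError) → output = 45.
4. `except Exception` is not reached.
Result: 45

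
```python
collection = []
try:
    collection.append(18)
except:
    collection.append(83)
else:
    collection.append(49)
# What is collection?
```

Step-by-step execution trace:
1. try: `collection.append(18)` → collection = [18]. No exception raised.
2. `except` is skipped.
3. `else` runs (try completed without exception): `collection.append(49)` → collection = [18, 49].
Result: [18, 49]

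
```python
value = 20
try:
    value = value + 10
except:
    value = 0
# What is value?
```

Step-by-step execution trace:
1. value starts at 20.
2. try: `value = value + 10` → value = 30. No exception raised.
3. `except` is skipped.
Result: 30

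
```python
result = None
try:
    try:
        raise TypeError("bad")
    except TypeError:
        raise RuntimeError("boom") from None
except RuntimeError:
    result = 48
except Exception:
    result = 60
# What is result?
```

Step-by-step execution trace:
1. Inner try raises TypeError; inner `except TypeError` catches it.
2. `raise RuntimeError(...) from None` raises RuntimeError (from None suppresses __context__, but the active exception is still RuntimeError).
3. Outer `except RuntimeError` matches → result = 48.
4. `except Exception` is not reached.
Result: 48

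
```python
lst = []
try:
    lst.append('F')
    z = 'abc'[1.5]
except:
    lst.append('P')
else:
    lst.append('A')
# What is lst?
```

Step-by-step execution trace:
1. try: `lst.append('F')` → lst = ['F'].
2. `z = 'abc'[1.5]` raises TypeError.
3. bare `except` matches → `lst.append('P')` → lst = ['F', 'P'].
4. `else` is skipped (an exception was raised).
Result: ['F', 'P']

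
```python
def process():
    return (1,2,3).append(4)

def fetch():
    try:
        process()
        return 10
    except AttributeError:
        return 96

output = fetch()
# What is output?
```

Step-by-step execution trace:
1. `fetch()` calls `process()`.
2. `process()` evaluates `(1,2,3).append(4)`, which raises AttributeError; it propagates to the caller.
3. `return 10` is not reached.
4. `except AttributeError` in fetch matches → returns 96.
5. output = 96.
Result: 96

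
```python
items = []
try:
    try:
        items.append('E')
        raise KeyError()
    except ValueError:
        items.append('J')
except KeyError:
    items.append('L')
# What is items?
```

Step-by-step execution trace:
1. Inner try: `items.append('E')` → items = ['E'].
2. `raise KeyError()` raises KeyError.
3. Inner `except ValueError` does not match KeyError; exception propagates to outer try.
4. Outer `except KeyError` matches → `items.append('L')` → items = ['E', 'L'].
Result: ['E', 'L']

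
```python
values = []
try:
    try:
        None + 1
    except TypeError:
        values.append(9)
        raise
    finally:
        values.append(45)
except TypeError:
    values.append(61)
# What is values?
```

Step-by-step execution trace:
1. Inner try: `None + 1` raises TypeError.
2. Inner `except TypeError` matches → `values.append(9)` → values = [9].
3. bare `raise` re-raises TypeError.
4. Inner `finally` runs during unwinding: `values.append(45)` → values = [9, 45].
5. Outer `except TypeError` matches → `values.append(61)` → values = [9, 45, 61].
Result: [9, 45, 61]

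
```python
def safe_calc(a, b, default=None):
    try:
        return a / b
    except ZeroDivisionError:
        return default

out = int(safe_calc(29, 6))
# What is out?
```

Step-by-step execution trace:
1. `safe_calc(29, 6)` enters try: `return 29 / 6` → returns 4.833333333333333. No exception raised.
2. `except ZeroDivisionError` is skipped.
3. `int(4.833333333333333)` → 4 → out = 4.
Result: 4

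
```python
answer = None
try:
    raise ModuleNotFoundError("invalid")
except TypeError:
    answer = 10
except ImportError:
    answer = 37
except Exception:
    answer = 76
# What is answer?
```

Step-by-step execution trace:
1. `raise ModuleNotFoundError(...)` raises ModuleNotFoundError.
2. `except TypeError` does not match (ModuleNotFoundError is not a subclass of TypeError); skipped.
3. `except ImportError` matches (ModuleNotFoundError is a subclass of ImportError) → answer = 37.
4. `except Exception` is not reached.
Result: 37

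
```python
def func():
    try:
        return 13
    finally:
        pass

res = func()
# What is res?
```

Step-by-step execution trace:
1. `func()` enters try: `return 13` sets pending return value 13.
2. Before returning, `finally: pass` runs (no effect).
3. func() returns 13 → res = 13.
Result: 13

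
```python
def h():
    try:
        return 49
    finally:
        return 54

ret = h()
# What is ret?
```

Step-by-step execution trace:
1. `h()` enters try: `return 49` sets pending return value 49.
2. Before returning, `finally: return 54` runs and overrides the pending return.
3. h() returns 54 → ret = 54.
Result: 54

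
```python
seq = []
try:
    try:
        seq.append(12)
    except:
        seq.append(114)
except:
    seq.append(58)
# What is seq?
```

Step-by-step execution trace:
1. Inner try: `seq.append(12)` → seq = [12]. No exception raised.
2. Inner `except` is skipped.
3. Inner try completes normally; outer `except` is skipped.
Result: [12]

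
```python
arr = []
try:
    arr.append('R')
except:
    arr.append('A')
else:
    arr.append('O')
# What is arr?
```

Step-by-step execution trace:
1. try: `arr.append('R')` → arr = ['R']. No exception raised.
2. `except` is skipped.
3. `else` runs (try completed without exception): `arr.append('O')` → arr = ['R', 'O'].
Result: ['R', 'O']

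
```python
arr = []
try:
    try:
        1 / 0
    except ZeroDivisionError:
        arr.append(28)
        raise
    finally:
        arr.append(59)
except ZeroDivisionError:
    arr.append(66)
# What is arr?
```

Step-by-step execution trace:
1. Inner try: `1 / 0` raises ZeroDivisionError.
2. Inner `except ZeroDivisionError` matches → `arr.append(28)` → arr = [28].
3. bare `raise` re-raises ZeroDivisionError.
4. Inner `finally` runs during unwinding: `arr.append(59)` → arr = [28, 59].
5. Outer `except ZeroDivisionError` matches → `arr.append(66)` → arr = [28, 59, 66].
Result: [28, 59, 66]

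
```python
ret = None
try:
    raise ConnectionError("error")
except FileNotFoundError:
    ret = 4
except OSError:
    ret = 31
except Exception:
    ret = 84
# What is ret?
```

Step-by-step execution trace:
1. `raise ConnectionError(...)` raises ConnectionError.
2. `except FileNotFoundError` does not match (ConnectionError is not a subclass of FileNotFoundError); skipped.
3. `except OSError` matches (ConnectionError is a subclass of OSError) → ret = 31.
4. `except Exception` is not reached.
Result: 31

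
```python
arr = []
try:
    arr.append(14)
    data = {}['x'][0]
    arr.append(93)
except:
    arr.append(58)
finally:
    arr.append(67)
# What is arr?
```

Step-by-step execution trace:
1. try: `arr.append(14)` → arr = [14].
2. `data = {}['x'][0]` raises KeyError; `arr.append(93)` is not reached.
3. bare `except` matches → `arr.append(58)` → arr = [14, 58].
4. finally always runs: `arr.append(67)` → arr = [14, 58, 67].
Result: [14, 58, 67]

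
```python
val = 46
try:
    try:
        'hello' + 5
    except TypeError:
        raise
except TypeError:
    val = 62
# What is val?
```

Step-by-step execution trace:
1. Inner try: `'hello' + 5` raises TypeError.
2. Inner `except TypeError` matches; bare `raise` re-raises the same TypeError.
3. Outer `except TypeError` matches → val = 62.
Result: 62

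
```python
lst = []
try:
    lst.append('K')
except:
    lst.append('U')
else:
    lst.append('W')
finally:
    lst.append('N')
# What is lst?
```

Step-by-step execution trace:
1. try: `lst.append('K')` → lst = ['K']. No exception raised.
2. `except` is skipped.
3. `else` runs: `lst.append('W')` → lst = ['K', 'W'].
4. `finally` always runs: `lst.append('N')` → lst = ['K', 'W', 'N'].
Result: ['K', 'W', 'N']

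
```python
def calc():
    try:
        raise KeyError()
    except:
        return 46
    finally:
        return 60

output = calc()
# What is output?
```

Step-by-step execution trace:
1. `calc()` enters try: `raise KeyError()` raises KeyError.
2. bare `except` matches → `return 46` sets pending return value 46.
3. Before returning, `finally: return 60` runs and overrides the pending return.
4. calc() returns 60 → output = 60.
Result: 60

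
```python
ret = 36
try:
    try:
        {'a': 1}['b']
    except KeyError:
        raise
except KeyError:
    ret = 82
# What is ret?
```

Step-by-step execution trace:
1. Inner try: `{'a': 1}['b']` raises KeyError.
2. Inner `except KeyError` matches; bare `raise` re-raises the same KeyError.
3. Outer `except KeyError` matches → ret = 82.
Result: 82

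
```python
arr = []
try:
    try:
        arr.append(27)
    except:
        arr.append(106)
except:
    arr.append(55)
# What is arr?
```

Step-by-step execution trace:
1. Inner try: `arr.append(27)` → arr = [27]. No exception raised.
2. Inner `except` is skipped.
3. Inner try completes normally; outer `except` is skipped.
Result: [27]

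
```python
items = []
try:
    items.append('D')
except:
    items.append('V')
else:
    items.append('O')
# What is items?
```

Step-by-step execution trace:
1. try: `items.append('D')` → items = ['D']. No exception raised.
2. `except` is skipped.
3. `else` runs (try completed without exception): `items.append('O')` → items = ['D', 'O'].
Result: ['D', 'O']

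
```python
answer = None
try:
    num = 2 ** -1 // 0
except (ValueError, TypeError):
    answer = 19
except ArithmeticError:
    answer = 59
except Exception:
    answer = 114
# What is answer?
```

Step-by-step execution trace:
1. `num = 2 ** -1 // 0` raises ZeroDivisionError.
2. `except (ValueError, TypeError)` does not match ZeroDivisionError; skipped.
3. `except ArithmeticError` matches (ZeroDivisionError is a subclass of ArithmeticError) → answer = 59.
4. `except Exception` is not reached.
Result: 59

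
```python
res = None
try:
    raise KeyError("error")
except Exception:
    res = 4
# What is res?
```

Step-by-step execution trace:
1. `raise KeyError(...)` raises KeyError.
2. `except Exception` matches (KeyError is a subclass of Exception) → res = 4.
Result: 4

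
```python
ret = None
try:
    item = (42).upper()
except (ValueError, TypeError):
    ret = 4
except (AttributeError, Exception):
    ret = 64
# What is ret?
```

Step-by-step execution trace:
1. `item = (42).upper()` raises AttributeError.
2. `except (ValueError, TypeError)` does not match AttributeError; skipped.
3. `except (AttributeError, Exception)` matches (AttributeError is in the tuple) → ret = 64.
Result: 64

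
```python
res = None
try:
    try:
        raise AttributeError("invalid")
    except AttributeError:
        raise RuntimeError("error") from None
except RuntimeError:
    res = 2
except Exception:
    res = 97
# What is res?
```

Step-by-step execution trace:
1. Inner try raises AttributeError; inner `except AttributeError` catches it.
2. `raise RuntimeError(...) from None` raises RuntimeError (from None suppresses __context__, but the active exception is still RuntimeError).
3. Outer `except RuntimeError` matches → res = 2.
4. `except Exception` is not reached.
Result: 2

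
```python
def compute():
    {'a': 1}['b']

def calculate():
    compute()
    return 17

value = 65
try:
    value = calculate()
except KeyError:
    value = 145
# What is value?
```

Step-by-step execution trace:
1. value starts at 65.
2. try: `calculate()` calls `compute()`.
3. `compute()` evaluates `{'a': 1}['b']`, which raises KeyError; it propagates through calculate (uncaught).
4. `return 17` in calculate is not reached; the assignment to value does not complete.
5. `except KeyError` matches → value = 145.
Result: 145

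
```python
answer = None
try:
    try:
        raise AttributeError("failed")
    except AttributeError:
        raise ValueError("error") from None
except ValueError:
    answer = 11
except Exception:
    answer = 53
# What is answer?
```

Step-by-step execution trace:
1. Inner try raises AttributeError; inner `except AttributeError` catches it.
2. `raise ValueError(...) from None` raises ValueError (from None suppresses __context__, but the active exception is still ValueError).
3. Outer `except ValueError` matches → answer = 11.
4. `except Exception` is not reached.
Result: 11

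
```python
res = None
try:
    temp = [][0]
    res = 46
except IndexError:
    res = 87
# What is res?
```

Step-by-step execution trace:
1. `temp = [][0]` raises IndexError.
2. `res = 46` is not reached.
3. `except IndexError` matches → res = 87.
Result: 87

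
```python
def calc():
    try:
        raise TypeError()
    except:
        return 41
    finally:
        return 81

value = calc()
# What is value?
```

Step-by-step execution trace:
1. `calc()` enters try: `raise TypeError()` raises TypeError.
2. bare `except` matches → `return 41` sets pending return value 41.
3. Before returning, `finally: return 81` runs and overrides the pending return.
4. calc() returns 81 → value = 81.
Result: 81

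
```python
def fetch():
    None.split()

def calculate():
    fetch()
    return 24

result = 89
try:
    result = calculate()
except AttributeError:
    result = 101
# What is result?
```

Step-by-step execution trace:
1. result starts at 89.
2. try: `calculate()` calls `fetch()`.
3. `fetch()` evaluates `None.split()`, which raises AttributeError; it propagates through calculate (uncaught).
4. `return 24` in calculate is not reached; the assignment to result does not complete.
5. `except AttributeError` matches → result = 101.
Result: 101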